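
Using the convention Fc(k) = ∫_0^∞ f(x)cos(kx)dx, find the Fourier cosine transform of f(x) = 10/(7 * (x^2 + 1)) 5 * pi * exp(-k)/7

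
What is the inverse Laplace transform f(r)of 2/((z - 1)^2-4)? exp(r)*sinh(2*r)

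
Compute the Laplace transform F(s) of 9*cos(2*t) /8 9*s/(8*(s^2 + 4) ) 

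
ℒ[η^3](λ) 6/λ^4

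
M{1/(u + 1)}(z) pi * csc(pi * z)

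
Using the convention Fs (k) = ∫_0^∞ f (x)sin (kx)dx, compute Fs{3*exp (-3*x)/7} 3*k/ (7*(k^2 + 9))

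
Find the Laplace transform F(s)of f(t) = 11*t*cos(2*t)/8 11*(s^2-4)/(8*(s^2+4)^2)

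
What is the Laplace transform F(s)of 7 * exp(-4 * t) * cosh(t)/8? 7 * (s + 4)/(8 * ((s + 4)^2 - 1))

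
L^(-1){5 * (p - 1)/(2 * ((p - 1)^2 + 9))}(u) 5 * exp(u) * cos(3 * u)/2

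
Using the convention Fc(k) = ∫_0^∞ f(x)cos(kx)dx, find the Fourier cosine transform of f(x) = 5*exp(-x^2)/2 5*sqrt(pi)*exp(-k^2/4)/4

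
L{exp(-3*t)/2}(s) 1/(2*(s + 3))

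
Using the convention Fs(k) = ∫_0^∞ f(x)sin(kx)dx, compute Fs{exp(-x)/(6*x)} atan(k)/6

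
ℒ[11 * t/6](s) 11/ (6 * s^2)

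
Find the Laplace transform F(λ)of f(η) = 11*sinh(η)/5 11/(5*(λ^2-1))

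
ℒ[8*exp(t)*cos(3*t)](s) 8*(s - 1)/((s - 1)^2+9)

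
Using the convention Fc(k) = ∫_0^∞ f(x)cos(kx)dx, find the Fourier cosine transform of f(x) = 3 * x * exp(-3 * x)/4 3 * (9 - k^2)/(4 * (k^2 + 9)^2)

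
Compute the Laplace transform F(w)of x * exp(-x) (w + 1)^(-2)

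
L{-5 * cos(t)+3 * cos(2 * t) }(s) 3 * s/(s^2+4) - 5 * s/(s^2+1) 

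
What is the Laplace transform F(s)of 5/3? 5/(3*s)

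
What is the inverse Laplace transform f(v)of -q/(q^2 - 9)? -cosh(3*v)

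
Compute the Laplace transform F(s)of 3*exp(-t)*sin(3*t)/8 9/(8*((s + 1)^2 + 9))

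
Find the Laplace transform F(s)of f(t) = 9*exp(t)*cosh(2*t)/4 9*(s - 1)/(4*((s - 1)^2 - 4))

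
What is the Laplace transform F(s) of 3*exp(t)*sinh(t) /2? 3/(2*s*(s - 2) ) 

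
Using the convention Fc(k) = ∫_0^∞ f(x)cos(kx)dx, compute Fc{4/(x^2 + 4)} pi * exp(-2 * k)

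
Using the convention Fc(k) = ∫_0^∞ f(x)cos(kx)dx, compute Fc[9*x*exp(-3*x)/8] 9*(9 - k^2)/(8*(k^2 + 9)^2)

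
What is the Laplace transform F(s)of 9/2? 9/(2*s)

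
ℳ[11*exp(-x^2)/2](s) 11*gamma(s/2)/4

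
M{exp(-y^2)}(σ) gamma(σ/2)/2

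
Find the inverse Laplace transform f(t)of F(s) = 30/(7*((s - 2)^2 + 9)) 10*exp(2*t)*sin(3*t)/7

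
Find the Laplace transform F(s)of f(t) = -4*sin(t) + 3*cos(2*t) 3*s/(s^2 + 4) - 4/(s^2 + 1)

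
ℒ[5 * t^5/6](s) 100/s^6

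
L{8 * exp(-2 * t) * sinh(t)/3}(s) 8/(3 * ((s + 2)^2-1))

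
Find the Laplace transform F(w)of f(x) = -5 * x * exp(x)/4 -5/(4 * (w - 1)^2)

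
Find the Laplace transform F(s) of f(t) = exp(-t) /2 1/(2*(s + 1) ) 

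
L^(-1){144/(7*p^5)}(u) 6*u^4/7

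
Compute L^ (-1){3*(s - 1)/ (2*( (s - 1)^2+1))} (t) 3*exp (t)*cos (t)/2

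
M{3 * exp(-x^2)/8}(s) 3 * gamma(s/2)/16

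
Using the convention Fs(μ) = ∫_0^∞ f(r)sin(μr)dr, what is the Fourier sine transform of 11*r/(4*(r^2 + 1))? 11*pi*exp(-μ)/8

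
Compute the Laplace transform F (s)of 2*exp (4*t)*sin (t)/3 2/ (3*( (s - 4)^2 + 1))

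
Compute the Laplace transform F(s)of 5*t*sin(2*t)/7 20*s/(7*(s^2 + 4)^2)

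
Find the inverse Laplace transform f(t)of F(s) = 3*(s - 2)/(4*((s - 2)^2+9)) 3*exp(2*t)*cos(3*t)/4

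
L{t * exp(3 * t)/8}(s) 1/(8 * (s - 3)^2)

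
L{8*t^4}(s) 192/s^5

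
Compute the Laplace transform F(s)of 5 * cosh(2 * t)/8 5 * s/(8 * (s^2 - 4))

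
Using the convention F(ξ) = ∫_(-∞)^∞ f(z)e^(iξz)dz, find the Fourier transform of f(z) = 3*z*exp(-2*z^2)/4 3*sqrt(2)*I*sqrt(pi)*ξ*exp(-ξ^2/8)/32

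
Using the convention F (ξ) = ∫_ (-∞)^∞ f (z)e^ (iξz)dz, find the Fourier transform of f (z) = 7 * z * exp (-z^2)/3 7 * I * sqrt (pi) * ξ * exp (-ξ^2/4)/6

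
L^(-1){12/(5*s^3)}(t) 6*t^2/5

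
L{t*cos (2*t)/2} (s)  (s^2 - 4)/ (2*(s^2 + 4)^2)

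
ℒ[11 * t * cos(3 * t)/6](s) 11 * (s^2 - 9)/(6 * (s^2 + 9)^2)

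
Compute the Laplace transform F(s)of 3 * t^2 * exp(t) 6/(s - 1)^3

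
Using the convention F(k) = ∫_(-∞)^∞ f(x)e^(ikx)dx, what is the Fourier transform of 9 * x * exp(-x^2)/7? 9 * I * sqrt(pi) * k * exp(-k^2/4)/14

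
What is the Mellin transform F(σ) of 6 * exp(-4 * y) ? 6 * gamma(σ) /2^(2 * σ) 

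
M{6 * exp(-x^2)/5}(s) 3 * gamma(s/2)/5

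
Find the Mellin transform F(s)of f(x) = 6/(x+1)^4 gamma(s)*gamma(4 - s)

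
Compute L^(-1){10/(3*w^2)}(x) 10*x/3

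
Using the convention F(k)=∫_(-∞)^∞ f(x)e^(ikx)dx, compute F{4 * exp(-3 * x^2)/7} 4 * sqrt(3) * sqrt(pi) * exp(-k^2/12)/21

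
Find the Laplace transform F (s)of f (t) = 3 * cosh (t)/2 3 * s/ (2 * (s^2 - 1))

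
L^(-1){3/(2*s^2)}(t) 3*t/2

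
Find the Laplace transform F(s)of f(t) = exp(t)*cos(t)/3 (s - 1)/(3*((s - 1)^2 + 1))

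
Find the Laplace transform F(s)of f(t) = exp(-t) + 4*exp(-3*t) 4/(s + 3) + 1/(s + 1)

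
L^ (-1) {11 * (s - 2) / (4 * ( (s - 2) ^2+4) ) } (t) 11 * exp (2 * t) * cos (2 * t) /4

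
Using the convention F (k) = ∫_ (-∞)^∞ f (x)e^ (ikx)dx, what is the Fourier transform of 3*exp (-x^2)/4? 3*sqrt (pi)*exp (-k^2/4)/4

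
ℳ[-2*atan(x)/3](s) pi*sec(pi*s/2)/(3*s)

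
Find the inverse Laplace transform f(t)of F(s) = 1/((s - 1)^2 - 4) exp(t)*sinh(2*t)/2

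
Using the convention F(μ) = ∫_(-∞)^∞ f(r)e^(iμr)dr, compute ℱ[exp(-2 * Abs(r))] 4/(μ^2 + 4)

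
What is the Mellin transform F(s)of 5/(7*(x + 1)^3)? 5*pi*(s - 2)*(s - 1)/(14*sin(pi*s))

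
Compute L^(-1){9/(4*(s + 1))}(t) 9*exp(-t)/4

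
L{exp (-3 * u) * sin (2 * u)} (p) 2/ ( (p + 3)^2 + 4)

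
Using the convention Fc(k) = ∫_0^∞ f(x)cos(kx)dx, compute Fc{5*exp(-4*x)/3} 20/(3*(k^2 + 16))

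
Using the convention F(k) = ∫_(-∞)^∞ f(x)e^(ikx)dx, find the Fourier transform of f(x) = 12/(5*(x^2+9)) 4*pi*exp(-3*Abs(k))/5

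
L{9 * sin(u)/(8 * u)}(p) 9 * atan(1/p)/8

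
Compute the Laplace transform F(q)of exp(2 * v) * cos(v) (q - 2)/((q - 2)^2 + 1)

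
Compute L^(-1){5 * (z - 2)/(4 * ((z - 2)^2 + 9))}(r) 5 * exp(2 * r) * cos(3 * r)/4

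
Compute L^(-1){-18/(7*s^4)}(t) -3*t^3/7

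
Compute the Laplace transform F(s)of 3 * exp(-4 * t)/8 3/(8 * (s + 4))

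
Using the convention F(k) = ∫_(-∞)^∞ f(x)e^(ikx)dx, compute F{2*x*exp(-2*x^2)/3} sqrt(2)*I*sqrt(pi)*k*exp(-k^2/8)/12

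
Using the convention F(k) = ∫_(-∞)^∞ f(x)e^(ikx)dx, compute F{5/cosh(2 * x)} 5 * pi/(2 * cosh(pi * k/4))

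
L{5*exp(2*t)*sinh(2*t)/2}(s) 5/(s*(s - 4))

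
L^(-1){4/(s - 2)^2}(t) 4*t*exp(2*t)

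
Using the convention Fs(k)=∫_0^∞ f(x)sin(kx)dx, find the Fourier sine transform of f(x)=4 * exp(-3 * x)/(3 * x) 4 * atan(k/3)/3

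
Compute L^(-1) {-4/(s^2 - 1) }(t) -4*sinh(t) 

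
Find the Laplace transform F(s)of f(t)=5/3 5/(3*s)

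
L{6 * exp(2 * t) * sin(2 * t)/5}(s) 12/(5 * ((s - 2)^2 + 4))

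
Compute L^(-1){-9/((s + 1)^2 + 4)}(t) -9*exp(-t)*sin(2*t)/2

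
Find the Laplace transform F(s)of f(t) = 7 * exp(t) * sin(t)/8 7/(8 * ((s - 1)^2 + 1))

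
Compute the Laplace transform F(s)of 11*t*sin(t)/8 11*s/(4*(s^2 + 1)^2)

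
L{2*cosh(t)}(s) 2*s/(s^2 - 1)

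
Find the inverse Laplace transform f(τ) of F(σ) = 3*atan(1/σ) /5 3*sin(τ) /(5*τ) 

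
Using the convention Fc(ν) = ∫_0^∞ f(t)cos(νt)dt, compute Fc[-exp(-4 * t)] -4/(ν^2 + 16)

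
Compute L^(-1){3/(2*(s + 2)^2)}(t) 3*t*exp(-2*t)/2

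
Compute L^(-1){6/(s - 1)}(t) 6 * exp(t)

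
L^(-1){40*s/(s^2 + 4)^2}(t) 10*t*sin(2*t)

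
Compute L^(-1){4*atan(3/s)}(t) 4*sin(3*t)/t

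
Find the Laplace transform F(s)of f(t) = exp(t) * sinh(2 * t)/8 1/(4 * ((s - 1)^2 - 4))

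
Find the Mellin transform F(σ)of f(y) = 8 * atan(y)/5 -4 * pi * sec(pi * σ/2)/(5 * σ)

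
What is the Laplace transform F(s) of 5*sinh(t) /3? 5/(3*(s^2 - 1) ) 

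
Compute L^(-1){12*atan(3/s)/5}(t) 12*sin(3*t)/(5*t)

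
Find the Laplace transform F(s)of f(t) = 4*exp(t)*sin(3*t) 12/((s - 1)^2 + 9)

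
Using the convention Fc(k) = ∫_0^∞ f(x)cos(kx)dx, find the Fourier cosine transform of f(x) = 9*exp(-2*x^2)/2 9*sqrt(2)*sqrt(pi)*exp(-k^2/8)/8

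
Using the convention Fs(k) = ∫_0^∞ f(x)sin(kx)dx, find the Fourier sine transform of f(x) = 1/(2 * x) pi/4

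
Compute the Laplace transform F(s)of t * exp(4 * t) (s - 4)^(-2)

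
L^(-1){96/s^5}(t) 4*t^4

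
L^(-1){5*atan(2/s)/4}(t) 5*sin(2*t)/(4*t)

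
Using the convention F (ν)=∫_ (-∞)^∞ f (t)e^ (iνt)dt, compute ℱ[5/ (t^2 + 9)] 5 * pi * exp (-3 * Abs (ν))/3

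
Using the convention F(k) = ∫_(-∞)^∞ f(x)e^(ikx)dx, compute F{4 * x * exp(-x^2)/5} 2 * I * sqrt(pi) * k * exp(-k^2/4)/5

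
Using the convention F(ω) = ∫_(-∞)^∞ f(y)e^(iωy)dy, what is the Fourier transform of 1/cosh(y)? pi/cosh(pi * ω/2)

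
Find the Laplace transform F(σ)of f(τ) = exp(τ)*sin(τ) 1/((σ - 1)^2 + 1)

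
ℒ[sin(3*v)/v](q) atan(3/q)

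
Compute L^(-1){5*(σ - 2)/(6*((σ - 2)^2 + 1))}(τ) 5*exp(2*τ)*cos(τ)/6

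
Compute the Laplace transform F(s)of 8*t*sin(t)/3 16*s/(3*(s^2 + 1)^2)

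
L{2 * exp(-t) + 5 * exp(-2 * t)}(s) 5/(s + 2) + 2/(s + 1)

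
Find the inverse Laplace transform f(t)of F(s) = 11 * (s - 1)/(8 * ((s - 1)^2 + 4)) 11 * exp(t) * cos(2 * t)/8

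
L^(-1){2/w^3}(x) x^2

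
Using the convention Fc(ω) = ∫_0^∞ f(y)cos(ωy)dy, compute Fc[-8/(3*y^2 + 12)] -2*pi*exp(-2*ω)/3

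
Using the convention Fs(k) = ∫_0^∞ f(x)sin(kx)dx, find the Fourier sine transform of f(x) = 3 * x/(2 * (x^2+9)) 3 * pi * exp(-3 * k)/4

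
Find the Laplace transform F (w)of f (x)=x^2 2/w^3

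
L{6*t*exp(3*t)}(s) 6/(s - 3)^2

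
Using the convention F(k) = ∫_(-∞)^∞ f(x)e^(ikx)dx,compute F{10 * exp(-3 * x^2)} 10 * sqrt(3) * sqrt(pi) * exp(-k^2/12)/3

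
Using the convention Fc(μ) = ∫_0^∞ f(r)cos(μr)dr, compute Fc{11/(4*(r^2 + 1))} 11*pi*exp(-μ)/8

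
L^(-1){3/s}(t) 3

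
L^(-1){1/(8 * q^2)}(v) v/8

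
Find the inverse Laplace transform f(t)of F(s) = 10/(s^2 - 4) 5*sinh(2*t)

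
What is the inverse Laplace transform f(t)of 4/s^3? 2*t^2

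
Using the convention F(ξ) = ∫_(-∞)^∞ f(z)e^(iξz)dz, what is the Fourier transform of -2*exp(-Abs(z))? -4/(ξ^2 + 1)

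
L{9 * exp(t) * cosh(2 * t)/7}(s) 9 * (s - 1)/(7 * ((s - 1)^2 - 4))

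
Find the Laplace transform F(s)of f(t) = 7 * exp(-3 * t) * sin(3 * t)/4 21/(4 * ((s+3)^2+9))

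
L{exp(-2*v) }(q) 1/(q + 2) 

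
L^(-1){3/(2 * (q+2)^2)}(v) 3 * v * exp(-2 * v)/2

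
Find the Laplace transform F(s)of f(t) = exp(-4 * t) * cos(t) (s + 4)/((s + 4)^2 + 1)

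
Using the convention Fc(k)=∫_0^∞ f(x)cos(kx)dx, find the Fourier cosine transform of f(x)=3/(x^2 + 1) 3*pi*exp(-k)/2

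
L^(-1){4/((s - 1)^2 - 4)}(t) 2 * exp(t) * sinh(2 * t)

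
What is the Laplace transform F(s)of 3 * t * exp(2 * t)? 3/(s - 2)^2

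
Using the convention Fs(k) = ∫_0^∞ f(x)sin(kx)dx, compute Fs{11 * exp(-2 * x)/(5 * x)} 11 * atan(k/2)/5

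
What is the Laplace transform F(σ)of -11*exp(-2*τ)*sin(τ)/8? -11/(8*(σ + 2)^2 + 8)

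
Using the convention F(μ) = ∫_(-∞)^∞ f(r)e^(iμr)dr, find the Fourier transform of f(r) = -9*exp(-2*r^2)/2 -9*sqrt(2)*sqrt(pi)*exp(-μ^2/8)/4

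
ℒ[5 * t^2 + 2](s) 10/s^3 + 2/s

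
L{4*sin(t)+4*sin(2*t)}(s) 4/(s^2+1)+8/(s^2+4)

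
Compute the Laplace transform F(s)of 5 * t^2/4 5/(2 * s^3)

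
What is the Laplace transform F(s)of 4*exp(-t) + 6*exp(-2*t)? 6/(s + 2) + 4/(s + 1)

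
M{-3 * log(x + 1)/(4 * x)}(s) 3 * pi * csc(pi * s)/(4 * (s - 1))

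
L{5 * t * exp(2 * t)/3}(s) 5/(3 * (s - 2)^2)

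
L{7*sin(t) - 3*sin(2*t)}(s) 7/(s^2 + 1) - 6/(s^2 + 4)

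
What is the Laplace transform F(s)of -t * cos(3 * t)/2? (9 - s^2)/(2 * (s^2 + 9)^2)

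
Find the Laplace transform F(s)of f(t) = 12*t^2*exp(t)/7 24/(7*(s - 1)^3)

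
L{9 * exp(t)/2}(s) 9/(2 * (s - 1))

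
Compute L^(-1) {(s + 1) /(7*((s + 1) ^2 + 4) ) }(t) exp(-t)*cos(2*t) /7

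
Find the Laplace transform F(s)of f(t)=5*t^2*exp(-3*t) 10/(s+3)^3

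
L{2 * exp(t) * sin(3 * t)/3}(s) 2/((s - 1)^2 + 9)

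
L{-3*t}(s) -3/s^2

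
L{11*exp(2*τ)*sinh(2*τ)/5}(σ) 22/(5*σ*(σ - 4))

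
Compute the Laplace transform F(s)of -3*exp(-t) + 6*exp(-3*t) 6/(s + 3) - 3/(s + 1)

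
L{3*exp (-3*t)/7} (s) 3/ (7*(s + 3))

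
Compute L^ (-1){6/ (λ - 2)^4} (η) η^3 * exp (2 * η)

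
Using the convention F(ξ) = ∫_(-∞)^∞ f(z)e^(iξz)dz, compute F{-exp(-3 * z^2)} -sqrt(3) * sqrt(pi) * exp(-ξ^2/12)/3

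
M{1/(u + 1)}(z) pi * csc(pi * z)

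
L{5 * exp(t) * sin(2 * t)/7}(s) 10/(7 * ((s - 1)^2+4))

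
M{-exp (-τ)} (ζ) -gamma (ζ)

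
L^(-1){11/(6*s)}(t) 11/6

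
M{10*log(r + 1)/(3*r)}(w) -10*pi*csc(pi*w)/(3*w - 3)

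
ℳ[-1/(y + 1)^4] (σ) pi * (σ - 3) * (σ - 2) * (σ - 1)/(6 * sin(pi * σ))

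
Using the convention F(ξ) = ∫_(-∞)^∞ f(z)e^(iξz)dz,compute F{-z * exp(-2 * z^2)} -sqrt(2) * I * sqrt(pi) * ξ * exp(-ξ^2/8)/8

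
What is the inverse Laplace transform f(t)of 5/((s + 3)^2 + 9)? 5*exp(-3*t)*sin(3*t)/3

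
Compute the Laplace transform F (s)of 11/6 11/ (6*s)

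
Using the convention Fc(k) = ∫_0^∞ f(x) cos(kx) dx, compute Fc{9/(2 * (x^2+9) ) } 3 * pi * exp(-3 * k) /4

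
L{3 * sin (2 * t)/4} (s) 3/ (2 * (s^2 + 4))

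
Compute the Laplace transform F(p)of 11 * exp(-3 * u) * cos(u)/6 11 * (p + 3)/(6 * ((p + 3)^2 + 1))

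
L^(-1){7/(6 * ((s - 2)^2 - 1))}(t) 7 * exp(2 * t) * sinh(t)/6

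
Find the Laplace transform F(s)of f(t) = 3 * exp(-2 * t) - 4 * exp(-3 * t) 3/(s + 2) - 4/(s + 3)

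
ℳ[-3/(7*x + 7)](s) -3*pi*csc(pi*s)/7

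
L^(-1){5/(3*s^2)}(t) 5*t/3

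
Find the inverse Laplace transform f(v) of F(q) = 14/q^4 7*v^3/3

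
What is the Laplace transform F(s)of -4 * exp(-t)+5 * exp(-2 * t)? 5/(s+2) - 4/(s+1)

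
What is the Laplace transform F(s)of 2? 2/s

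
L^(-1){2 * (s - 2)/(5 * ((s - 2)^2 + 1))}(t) 2 * exp(2 * t) * cos(t)/5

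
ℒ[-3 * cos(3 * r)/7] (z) -3 * z/(7 * z^2+63)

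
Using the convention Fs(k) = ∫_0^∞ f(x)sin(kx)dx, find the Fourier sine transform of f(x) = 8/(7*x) 4*pi/7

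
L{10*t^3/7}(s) 60/(7*s^4)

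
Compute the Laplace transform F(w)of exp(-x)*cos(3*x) (w+1)/((w+1)^2+9)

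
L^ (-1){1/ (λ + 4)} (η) exp (-4*η)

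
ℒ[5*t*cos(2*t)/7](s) 5*(s^2 - 4)/(7*(s^2 + 4)^2)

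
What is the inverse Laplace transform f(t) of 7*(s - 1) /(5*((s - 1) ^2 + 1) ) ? 7*exp(t)*cos(t) /5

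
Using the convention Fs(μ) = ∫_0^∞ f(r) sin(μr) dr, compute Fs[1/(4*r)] pi/8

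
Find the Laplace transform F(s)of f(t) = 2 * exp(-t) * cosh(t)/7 2 * (s + 1)/(7 * s * (s + 2))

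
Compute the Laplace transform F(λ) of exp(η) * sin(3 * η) 3/((λ - 1) ^2+9) 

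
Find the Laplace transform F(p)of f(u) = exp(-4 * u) 1/(p + 4)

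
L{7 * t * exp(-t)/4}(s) 7/(4 * (s + 1)^2)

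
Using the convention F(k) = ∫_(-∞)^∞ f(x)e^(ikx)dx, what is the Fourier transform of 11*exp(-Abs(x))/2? 11/(k^2 + 1)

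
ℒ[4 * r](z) 4/z^2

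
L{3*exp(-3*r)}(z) 3/(z + 3)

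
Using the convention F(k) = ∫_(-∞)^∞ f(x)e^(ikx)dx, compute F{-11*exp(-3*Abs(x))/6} -11/(k^2 + 9)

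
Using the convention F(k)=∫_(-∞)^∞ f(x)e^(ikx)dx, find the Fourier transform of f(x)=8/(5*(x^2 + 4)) 4*pi*exp(-2*Abs(k))/5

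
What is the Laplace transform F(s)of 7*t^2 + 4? 14/s^3 + 4/s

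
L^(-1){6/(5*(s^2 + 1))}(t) 6*sin(t)/5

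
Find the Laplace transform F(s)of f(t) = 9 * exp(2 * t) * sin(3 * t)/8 27/(8 * ((s - 2)^2+9))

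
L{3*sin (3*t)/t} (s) 3*atan (3/s)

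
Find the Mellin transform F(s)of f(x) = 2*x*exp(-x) 2*gamma(s + 1)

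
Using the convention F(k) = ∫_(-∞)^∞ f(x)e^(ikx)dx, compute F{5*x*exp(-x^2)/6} 5*I*sqrt(pi)*k*exp(-k^2/4)/12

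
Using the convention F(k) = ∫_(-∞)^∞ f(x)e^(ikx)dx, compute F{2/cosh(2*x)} pi/cosh(pi*k/4)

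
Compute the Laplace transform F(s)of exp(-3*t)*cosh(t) (s + 3)/((s + 3)^2 - 1)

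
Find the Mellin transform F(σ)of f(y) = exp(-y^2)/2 gamma(σ/2)/4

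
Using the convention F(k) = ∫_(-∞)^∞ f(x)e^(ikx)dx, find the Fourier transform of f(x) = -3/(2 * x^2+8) -3 * pi * exp(-2 * Abs(k))/4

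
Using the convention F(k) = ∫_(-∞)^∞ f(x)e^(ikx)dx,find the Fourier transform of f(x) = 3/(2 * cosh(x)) 3 * pi/(2 * cosh(pi * k/2))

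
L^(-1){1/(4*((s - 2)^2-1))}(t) exp(2*t)*sinh(t)/4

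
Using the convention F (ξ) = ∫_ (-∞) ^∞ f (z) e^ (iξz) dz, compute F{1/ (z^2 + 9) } pi*exp (-3*Abs (ξ) ) /3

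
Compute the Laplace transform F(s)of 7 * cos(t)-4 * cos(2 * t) 7 * s/(s^2 + 1)-4 * s/(s^2 + 4)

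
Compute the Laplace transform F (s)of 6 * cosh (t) 6 * s/ (s^2 - 1)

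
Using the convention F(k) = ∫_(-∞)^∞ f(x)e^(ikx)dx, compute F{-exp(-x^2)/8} -sqrt(pi)*exp(-k^2/4)/8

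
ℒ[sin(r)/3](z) 1/(3 * (z^2 + 1))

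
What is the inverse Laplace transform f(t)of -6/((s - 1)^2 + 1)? -6*exp(t)*sin(t)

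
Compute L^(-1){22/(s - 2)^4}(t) 11*t^3*exp(2*t)/3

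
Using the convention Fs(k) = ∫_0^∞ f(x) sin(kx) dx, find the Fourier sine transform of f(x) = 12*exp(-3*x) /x 12*atan(k/3) 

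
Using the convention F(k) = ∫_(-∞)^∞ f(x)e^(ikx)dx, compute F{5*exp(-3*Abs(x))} 30/(k^2 + 9)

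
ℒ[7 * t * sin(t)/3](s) 14 * s/(3 * (s^2 + 1)^2)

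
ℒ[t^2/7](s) 2/(7*s^3) 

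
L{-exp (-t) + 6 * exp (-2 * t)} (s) 6/ (s + 2) - 1/ (s + 1)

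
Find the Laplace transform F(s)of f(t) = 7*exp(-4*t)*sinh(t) 7/((s + 4)^2-1)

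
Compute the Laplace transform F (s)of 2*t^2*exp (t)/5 4/ (5*(s - 1)^3)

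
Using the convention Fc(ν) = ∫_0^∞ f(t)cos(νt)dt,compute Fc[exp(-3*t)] 3/(ν^2 + 9)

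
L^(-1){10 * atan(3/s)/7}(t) 10 * sin(3 * t)/(7 * t)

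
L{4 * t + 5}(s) 5/s + 4/s^2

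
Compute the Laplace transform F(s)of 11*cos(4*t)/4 11*s/(4*(s^2 + 16))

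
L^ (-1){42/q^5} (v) 7 * v^4/4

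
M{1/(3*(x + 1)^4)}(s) gamma(s)*gamma(4 - s)/18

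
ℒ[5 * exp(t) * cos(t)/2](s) 5 * (s - 1)/(2 * ((s - 1)^2+1))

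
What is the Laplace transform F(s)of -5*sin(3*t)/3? -5/(s^2 + 9)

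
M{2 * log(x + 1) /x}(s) -2 * pi * csc(pi * s) /(s - 1) 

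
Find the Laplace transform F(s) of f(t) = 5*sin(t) 5/(s^2 + 1) 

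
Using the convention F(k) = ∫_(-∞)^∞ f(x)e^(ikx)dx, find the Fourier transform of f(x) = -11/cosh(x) -11 * pi/cosh(pi * k/2)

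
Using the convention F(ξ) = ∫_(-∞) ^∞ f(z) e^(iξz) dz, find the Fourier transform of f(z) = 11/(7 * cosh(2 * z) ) 11 * pi/(14 * cosh(pi * ξ/4) ) 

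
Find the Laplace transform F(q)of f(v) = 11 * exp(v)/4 11/(4 * (q - 1))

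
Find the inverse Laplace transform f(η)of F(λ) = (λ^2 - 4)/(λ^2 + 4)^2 η*cos(2*η)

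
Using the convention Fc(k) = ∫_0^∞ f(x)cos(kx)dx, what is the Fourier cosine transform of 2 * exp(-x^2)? sqrt(pi) * exp(-k^2/4)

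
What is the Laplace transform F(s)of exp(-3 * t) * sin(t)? 1/((s + 3)^2 + 1)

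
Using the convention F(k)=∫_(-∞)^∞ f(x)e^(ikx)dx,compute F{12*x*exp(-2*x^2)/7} 3*sqrt(2)*I*sqrt(pi)*k*exp(-k^2/8)/14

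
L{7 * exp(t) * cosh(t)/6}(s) 7 * (s - 1)/(6 * s * (s - 2))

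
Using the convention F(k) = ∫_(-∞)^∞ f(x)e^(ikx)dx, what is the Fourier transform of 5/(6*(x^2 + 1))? 5*pi*exp(-Abs(k))/6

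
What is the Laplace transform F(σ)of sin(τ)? 1/(σ^2 + 1)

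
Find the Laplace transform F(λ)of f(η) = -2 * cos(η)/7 -2 * λ/(7 * λ^2+7)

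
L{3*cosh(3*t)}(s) 3*s/(s^2 - 9)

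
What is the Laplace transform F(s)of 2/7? 2/(7*s)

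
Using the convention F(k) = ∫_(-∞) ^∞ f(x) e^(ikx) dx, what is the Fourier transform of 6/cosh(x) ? 6 * pi/cosh(pi * k/2) 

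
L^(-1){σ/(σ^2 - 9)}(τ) cosh(3 * τ)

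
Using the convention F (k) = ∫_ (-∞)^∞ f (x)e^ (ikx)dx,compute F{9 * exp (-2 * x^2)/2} 9 * sqrt (2) * sqrt (pi) * exp (-k^2/8)/4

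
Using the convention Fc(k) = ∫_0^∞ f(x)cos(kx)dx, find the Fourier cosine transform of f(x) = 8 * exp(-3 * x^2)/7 4 * sqrt(3) * sqrt(pi) * exp(-k^2/12)/21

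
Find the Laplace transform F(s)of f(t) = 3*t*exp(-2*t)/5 3/(5*(s + 2)^2)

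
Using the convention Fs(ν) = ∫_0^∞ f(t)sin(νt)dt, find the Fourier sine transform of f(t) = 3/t 3 * pi/2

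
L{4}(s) 4/s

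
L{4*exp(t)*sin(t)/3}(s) 4/(3*((s - 1)^2 + 1))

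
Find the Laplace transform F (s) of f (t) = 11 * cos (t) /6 11 * s/ (6 * (s^2 + 1) ) 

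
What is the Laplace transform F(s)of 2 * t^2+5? 5/s+4/s^3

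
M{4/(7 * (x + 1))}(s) 4 * pi * csc(pi * s)/7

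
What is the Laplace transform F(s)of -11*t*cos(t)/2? 11*(1 - s^2)/(2*(s^2 + 1)^2)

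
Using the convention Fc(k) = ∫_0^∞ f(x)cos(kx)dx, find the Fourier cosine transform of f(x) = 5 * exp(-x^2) 5 * sqrt(pi) * exp(-k^2/4)/2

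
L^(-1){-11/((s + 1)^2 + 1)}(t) -11*exp(-t)*sin(t)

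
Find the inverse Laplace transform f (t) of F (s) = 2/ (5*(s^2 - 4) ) sinh (2*t) /5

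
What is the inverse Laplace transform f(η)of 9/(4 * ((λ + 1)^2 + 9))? 3 * exp(-η) * sin(3 * η)/4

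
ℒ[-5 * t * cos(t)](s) 5 * (1 - s^2)/(s^2 + 1)^2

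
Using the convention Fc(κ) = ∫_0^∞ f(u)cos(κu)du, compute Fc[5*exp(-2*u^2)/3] 5*sqrt(2)*sqrt(pi)*exp(-κ^2/8)/12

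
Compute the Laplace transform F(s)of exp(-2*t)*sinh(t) 1/((s + 2)^2 - 1)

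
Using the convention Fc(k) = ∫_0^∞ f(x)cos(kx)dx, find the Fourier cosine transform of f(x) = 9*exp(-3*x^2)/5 3*sqrt(3)*sqrt(pi)*exp(-k^2/12)/10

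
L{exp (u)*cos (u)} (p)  (p - 1)/ ( (p - 1)^2 + 1)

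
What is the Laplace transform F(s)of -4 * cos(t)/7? -4 * s/(7 * s^2 + 7)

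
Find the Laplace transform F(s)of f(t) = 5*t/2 5/(2*s^2)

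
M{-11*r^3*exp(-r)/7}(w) -11*gamma(w + 3)/7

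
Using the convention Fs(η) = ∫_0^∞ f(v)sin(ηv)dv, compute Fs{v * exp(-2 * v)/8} η/(2 * (η^2 + 4)^2)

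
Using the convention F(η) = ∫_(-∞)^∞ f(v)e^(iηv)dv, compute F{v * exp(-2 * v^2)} sqrt(2) * I * sqrt(pi) * η * exp(-η^2/8)/8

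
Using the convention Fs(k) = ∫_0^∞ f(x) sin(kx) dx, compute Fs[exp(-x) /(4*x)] atan(k) /4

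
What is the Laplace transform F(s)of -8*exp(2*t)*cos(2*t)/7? 8*(2 - s)/(7*((s - 2)^2+4))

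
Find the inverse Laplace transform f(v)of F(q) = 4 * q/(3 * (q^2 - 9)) 4 * cosh(3 * v)/3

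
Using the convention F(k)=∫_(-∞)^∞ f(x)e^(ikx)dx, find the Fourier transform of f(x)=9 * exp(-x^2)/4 9 * sqrt(pi) * exp(-k^2/4)/4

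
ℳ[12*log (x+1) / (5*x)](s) -12*pi*csc (pi*s) / (5*s - 5) 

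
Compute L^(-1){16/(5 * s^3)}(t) 8 * t^2/5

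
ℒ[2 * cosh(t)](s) 2 * s/(s^2 - 1)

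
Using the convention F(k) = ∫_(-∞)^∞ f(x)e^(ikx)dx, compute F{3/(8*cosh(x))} 3*pi/(8*cosh(pi*k/2))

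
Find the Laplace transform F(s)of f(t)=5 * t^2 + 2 2/s + 10/s^3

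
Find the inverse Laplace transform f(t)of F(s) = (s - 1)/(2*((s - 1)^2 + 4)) exp(t)*cos(2*t)/2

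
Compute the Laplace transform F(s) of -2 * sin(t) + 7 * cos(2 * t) 7 * s/(s^2 + 4)-2/(s^2 + 1) 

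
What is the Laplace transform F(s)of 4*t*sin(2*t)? 16*s/(s^2 + 4)^2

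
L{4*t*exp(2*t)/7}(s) 4/(7*(s - 2)^2)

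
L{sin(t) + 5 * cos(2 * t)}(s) 1/(s^2 + 1) + 5 * s/(s^2 + 4)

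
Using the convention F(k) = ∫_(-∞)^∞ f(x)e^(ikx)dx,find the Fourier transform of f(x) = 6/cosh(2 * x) 3 * pi/cosh(pi * k/4)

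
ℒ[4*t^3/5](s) 24/(5*s^4)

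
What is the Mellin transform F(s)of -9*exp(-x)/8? -9*gamma(s)/8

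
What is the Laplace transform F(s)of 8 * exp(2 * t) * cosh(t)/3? 8 * (s - 2)/(3 * ((s - 2)^2-1))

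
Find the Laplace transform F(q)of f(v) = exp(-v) 1/(q+1)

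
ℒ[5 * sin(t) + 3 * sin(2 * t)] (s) 5/(s^2 + 1) + 6/(s^2 + 4) 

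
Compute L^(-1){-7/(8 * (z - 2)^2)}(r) -7 * r * exp(2 * r)/8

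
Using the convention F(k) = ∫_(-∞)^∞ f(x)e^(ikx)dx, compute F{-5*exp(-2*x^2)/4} -5*sqrt(2)*sqrt(pi)*exp(-k^2/8)/8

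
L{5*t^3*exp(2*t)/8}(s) 15/(4*(s - 2)^4)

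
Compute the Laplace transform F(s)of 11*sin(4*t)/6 22/(3*(s^2 + 16))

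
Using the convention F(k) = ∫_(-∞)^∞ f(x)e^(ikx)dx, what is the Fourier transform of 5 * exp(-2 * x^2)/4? 5 * sqrt(2) * sqrt(pi) * exp(-k^2/8)/8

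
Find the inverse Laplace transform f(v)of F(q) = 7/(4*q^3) 7*v^2/8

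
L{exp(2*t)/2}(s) 1/(2*(s - 2))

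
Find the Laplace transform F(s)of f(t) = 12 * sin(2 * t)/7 24/(7 * (s^2 + 4))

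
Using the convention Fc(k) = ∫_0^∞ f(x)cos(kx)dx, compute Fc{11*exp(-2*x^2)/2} 11*sqrt(2)*sqrt(pi)*exp(-k^2/8)/8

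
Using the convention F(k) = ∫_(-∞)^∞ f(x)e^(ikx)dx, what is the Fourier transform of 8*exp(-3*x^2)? 8*sqrt(3)*sqrt(pi)*exp(-k^2/12)/3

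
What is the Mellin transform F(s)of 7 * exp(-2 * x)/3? 7 * gamma(s)/(3 * 2^s)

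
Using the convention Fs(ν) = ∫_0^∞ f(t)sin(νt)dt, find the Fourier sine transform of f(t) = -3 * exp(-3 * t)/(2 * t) -3 * atan(ν/3)/2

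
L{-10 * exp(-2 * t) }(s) -10/(s + 2) 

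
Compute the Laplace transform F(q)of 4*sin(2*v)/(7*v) 4*atan(2/q)/7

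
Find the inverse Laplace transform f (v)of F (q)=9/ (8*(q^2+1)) 9*sin (v)/8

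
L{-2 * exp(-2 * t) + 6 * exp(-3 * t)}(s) 6/(s + 3) - 2/(s + 2)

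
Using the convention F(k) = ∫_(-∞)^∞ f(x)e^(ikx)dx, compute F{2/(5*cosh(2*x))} pi/(5*cosh(pi*k/4))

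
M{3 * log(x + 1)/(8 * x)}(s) -3 * pi * csc(pi * s)/(8 * s - 8)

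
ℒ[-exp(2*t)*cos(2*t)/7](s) (2 - s)/(7*((s - 2)^2 + 4))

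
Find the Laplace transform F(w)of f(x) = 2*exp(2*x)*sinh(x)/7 2/(7*((w - 2)^2 - 1))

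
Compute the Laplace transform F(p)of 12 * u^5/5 288/p^6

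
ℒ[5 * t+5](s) 5/s+5/s^2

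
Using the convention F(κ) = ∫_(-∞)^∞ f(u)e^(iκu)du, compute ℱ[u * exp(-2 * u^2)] sqrt(2) * I * sqrt(pi) * κ * exp(-κ^2/8)/8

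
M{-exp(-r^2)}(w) -gamma(w/2)/2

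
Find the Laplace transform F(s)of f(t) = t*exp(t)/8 1/(8*(s - 1)^2)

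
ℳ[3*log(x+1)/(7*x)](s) -3*pi*csc(pi*s)/(7*s - 7)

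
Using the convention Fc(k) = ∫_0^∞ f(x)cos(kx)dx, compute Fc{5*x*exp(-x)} 5*(1 - k^2)/(k^2 + 1)^2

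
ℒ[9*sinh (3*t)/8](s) 27/ (8*(s^2-9))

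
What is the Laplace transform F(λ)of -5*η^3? -30/λ^4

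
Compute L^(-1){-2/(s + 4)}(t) -2 * exp(-4 * t)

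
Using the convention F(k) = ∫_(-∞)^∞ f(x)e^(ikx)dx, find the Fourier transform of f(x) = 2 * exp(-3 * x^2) 2 * sqrt(3) * sqrt(pi) * exp(-k^2/12)/3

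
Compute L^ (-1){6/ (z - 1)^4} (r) r^3 * exp (r)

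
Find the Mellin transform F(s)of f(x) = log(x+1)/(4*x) -pi*csc(pi*s)/(4*s - 4)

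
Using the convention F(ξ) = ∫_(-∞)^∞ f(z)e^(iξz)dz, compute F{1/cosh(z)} pi/cosh(pi*ξ/2)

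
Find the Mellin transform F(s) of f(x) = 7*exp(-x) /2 7*gamma(s) /2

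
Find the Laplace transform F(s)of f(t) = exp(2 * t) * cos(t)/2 (s - 2)/(2 * ((s - 2)^2 + 1))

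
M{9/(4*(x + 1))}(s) 9*pi*csc(pi*s)/4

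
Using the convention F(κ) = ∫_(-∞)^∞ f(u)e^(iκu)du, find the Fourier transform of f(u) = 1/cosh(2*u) pi/(2*cosh(pi*κ/4))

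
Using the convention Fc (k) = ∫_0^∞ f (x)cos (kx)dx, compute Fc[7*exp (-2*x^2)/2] 7*sqrt (2)*sqrt (pi)*exp (-k^2/8)/8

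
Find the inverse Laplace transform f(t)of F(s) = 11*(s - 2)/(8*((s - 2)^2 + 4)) 11*exp(2*t)*cos(2*t)/8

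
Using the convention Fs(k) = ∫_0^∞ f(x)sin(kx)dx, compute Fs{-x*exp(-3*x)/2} -3*k/(k^2 + 9)^2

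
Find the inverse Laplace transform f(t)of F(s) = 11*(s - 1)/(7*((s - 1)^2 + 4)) 11*exp(t)*cos(2*t)/7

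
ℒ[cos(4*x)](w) w/(w^2 + 16)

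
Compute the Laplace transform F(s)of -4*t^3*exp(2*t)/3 -8/(s - 2)^4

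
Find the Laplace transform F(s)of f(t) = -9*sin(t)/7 -9/(7*s^2 + 7)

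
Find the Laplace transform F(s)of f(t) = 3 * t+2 2/s+3/s^2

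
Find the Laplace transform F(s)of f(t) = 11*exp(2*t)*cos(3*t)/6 11*(s - 2)/(6*((s - 2)^2 + 9))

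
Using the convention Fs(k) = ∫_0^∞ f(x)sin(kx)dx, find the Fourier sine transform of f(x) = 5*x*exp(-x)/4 5*k/(2*(k^2 + 1)^2)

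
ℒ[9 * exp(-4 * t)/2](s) 9/(2 * (s+4))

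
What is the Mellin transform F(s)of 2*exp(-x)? 2*gamma(s)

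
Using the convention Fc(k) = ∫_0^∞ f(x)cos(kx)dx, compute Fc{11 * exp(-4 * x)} 44/(k^2 + 16)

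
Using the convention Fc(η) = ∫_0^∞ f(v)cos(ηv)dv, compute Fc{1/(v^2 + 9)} pi*exp(-3*η)/6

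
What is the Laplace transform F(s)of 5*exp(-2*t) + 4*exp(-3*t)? 4/(s + 3) + 5/(s + 2)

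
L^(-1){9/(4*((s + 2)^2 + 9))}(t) 3*exp(-2*t)*sin(3*t)/4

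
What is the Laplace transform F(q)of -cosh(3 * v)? -q/(q^2 - 9)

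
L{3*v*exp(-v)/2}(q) 3/(2*(q + 1)^2)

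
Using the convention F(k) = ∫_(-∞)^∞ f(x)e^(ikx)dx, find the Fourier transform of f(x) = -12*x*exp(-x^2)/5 -6*I*sqrt(pi)*k*exp(-k^2/4)/5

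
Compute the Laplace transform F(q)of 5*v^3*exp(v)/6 5/(q - 1)^4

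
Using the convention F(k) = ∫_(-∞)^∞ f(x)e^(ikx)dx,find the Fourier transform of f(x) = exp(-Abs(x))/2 1/(k^2 + 1)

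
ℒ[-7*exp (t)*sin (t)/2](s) -7/ (2*(s - 1)^2 + 2)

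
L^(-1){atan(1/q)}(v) sin(v)/v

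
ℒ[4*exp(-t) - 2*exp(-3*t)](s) 4/(s + 1) - 2/(s + 3)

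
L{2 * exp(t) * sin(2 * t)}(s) 4/((s - 1)^2 + 4)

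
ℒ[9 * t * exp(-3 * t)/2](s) 9/(2 * (s + 3)^2)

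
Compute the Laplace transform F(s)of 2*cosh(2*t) 2*s/(s^2 - 4)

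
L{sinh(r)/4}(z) 1/(4*(z^2 - 1))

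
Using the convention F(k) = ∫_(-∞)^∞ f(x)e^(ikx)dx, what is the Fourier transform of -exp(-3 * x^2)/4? -sqrt(3) * sqrt(pi) * exp(-k^2/12)/12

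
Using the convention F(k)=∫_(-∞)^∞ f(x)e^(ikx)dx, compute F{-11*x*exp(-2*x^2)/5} -11*sqrt(2)*I*sqrt(pi)*k*exp(-k^2/8)/40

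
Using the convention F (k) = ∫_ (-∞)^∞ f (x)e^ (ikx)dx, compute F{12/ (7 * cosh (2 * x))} 6 * pi/ (7 * cosh (pi * k/4))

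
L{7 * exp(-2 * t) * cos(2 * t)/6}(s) 7 * (s+2)/(6 * ((s+2)^2+4))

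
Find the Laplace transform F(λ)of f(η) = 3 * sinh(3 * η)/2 9/(2 * (λ^2 - 9))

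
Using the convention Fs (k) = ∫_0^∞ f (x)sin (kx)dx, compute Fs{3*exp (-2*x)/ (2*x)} 3*atan (k/2)/2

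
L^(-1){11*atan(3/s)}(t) 11*sin(3*t)/t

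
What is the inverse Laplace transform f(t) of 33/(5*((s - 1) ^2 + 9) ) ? 11*exp(t)*sin(3*t) /5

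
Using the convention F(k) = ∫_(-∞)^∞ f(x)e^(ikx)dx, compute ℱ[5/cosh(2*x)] 5*pi/(2*cosh(pi*k/4))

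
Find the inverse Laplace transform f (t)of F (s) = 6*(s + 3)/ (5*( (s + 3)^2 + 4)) 6*exp (-3*t)*cos (2*t)/5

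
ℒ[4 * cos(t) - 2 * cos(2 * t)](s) 4 * s/(s^2+1) - 2 * s/(s^2+4)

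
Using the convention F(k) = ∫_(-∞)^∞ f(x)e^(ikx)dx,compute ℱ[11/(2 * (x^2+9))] 11 * pi * exp(-3 * Abs(k))/6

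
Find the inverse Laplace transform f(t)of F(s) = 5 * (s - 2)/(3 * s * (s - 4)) 5 * exp(2 * t) * cosh(2 * t)/3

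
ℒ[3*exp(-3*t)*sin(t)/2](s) 3/(2*((s + 3)^2 + 1))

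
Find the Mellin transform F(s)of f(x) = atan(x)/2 -pi*sec(pi*s/2)/(4*s)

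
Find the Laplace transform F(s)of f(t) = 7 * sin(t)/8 7/(8 * (s^2 + 1))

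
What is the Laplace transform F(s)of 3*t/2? 3/(2*s^2)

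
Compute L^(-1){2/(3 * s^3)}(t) t^2/3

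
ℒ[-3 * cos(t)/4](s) -3 * s/(4 * s^2 + 4)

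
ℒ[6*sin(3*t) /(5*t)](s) 6*atan(3/s) /5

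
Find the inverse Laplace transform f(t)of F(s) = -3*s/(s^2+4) -3*cos(2*t)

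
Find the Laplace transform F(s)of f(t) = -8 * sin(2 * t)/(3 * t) -8 * atan(2/s)/3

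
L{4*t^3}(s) 24/s^4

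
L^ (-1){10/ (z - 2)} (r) 10*exp (2*r)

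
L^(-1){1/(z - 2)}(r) exp(2*r)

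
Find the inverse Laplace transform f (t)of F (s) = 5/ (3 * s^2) 5 * t/3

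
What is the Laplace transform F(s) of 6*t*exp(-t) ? 6/(s + 1) ^2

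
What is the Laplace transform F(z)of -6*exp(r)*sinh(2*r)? -12/((z - 1)^2 - 4)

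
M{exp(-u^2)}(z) gamma(z/2)/2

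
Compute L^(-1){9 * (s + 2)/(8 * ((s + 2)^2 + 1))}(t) 9 * exp(-2 * t) * cos(t)/8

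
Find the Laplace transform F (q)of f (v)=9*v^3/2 27/q^4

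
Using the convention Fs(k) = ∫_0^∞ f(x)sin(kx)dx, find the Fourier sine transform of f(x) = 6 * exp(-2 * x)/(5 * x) 6 * atan(k/2)/5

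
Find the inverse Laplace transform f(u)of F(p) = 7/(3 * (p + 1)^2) 7 * u * exp(-u)/3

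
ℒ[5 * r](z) 5/z^2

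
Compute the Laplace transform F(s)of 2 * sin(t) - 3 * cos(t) 2/(s^2 + 1) - 3 * s/(s^2 + 1)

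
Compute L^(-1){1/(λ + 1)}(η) exp(-η)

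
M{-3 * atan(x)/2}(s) 3 * pi * sec(pi * s/2)/(4 * s)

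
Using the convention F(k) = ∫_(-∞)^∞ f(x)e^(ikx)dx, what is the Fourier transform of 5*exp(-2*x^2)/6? 5*sqrt(2)*sqrt(pi)*exp(-k^2/8)/12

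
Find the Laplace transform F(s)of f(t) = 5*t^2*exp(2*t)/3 10/(3*(s - 2)^3)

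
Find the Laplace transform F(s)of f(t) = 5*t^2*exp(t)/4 5/(2*(s - 1)^3)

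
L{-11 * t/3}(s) -11/(3 * s^2)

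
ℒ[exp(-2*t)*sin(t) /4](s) 1/(4*((s + 2) ^2 + 1) ) 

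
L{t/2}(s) 1/(2*s^2)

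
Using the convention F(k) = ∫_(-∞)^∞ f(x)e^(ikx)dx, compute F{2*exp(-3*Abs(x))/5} 12/(5*(k^2+9))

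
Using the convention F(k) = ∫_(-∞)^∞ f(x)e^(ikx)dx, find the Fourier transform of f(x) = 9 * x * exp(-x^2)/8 9 * I * sqrt(pi) * k * exp(-k^2/4)/16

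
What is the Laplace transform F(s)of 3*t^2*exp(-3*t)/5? 6/(5*(s+3)^3)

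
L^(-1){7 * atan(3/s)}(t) 7 * sin(3 * t)/t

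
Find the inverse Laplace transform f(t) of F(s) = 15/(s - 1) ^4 5*t^3*exp(t) /2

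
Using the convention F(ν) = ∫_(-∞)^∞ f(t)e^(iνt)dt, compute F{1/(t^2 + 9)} pi*exp(-3*Abs(ν))/3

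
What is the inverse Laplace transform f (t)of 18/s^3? 9 * t^2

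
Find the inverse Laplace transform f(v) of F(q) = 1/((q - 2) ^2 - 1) exp(2*v)*sinh(v) 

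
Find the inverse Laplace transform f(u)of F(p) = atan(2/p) sin(2 * u)/u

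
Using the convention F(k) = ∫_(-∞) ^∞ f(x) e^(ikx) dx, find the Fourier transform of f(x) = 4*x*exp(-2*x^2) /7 sqrt(2)*I*sqrt(pi)*k*exp(-k^2/8) /14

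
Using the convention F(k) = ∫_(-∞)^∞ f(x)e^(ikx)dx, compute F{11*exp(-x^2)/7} 11*sqrt(pi)*exp(-k^2/4)/7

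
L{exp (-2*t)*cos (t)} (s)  (s+2)/ ( (s+2)^2+1)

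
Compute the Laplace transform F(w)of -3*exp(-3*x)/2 -3/(2*w + 6)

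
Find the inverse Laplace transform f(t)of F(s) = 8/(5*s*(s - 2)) 8*exp(t)*sinh(t)/5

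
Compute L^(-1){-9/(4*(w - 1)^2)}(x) -9*x*exp(x)/4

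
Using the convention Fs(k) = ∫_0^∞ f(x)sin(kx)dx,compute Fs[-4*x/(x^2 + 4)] -2*pi*exp(-2*k)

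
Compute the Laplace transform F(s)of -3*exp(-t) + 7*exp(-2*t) 7/(s + 2) - 3/(s + 1)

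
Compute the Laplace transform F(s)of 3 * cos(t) 3 * s/(s^2 + 1)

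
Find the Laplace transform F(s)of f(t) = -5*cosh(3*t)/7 -5*s/(7*s^2 - 63)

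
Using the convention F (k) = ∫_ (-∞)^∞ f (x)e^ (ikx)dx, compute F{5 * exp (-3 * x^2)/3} 5 * sqrt (3) * sqrt (pi) * exp (-k^2/12)/9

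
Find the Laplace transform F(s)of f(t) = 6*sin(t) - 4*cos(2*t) 6/(s^2 + 1) - 4*s/(s^2 + 4)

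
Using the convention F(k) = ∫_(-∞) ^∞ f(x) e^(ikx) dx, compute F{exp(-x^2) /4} sqrt(pi)*exp(-k^2/4) /4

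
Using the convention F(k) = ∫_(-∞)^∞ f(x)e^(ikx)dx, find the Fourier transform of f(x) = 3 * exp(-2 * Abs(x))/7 12/(7 * (k^2 + 4))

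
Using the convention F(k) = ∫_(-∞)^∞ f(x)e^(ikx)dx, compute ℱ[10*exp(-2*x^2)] 5*sqrt(2)*sqrt(pi)*exp(-k^2/8)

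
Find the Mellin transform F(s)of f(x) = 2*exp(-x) 2*gamma(s)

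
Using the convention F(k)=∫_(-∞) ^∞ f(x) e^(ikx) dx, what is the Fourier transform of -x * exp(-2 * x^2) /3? -sqrt(2) * I * sqrt(pi) * k * exp(-k^2/8) /24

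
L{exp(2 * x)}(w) 1/(w - 2)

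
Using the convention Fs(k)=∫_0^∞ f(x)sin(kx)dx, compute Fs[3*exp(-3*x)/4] 3*k/(4*(k^2 + 9))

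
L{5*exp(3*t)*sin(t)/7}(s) 5/(7*((s - 3)^2+1))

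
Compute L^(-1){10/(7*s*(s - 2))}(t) 10*exp(t)*sinh(t)/7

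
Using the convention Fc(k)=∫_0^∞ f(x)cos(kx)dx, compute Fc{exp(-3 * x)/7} 3/(7 * (k^2 + 9))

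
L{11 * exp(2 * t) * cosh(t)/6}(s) 11 * (s - 2)/(6 * ((s - 2)^2 - 1))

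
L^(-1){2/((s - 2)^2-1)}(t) 2*exp(2*t)*sinh(t)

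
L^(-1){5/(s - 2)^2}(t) 5*t*exp(2*t)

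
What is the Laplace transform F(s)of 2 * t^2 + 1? 1/s + 4/s^3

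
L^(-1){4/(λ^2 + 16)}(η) sin(4*η)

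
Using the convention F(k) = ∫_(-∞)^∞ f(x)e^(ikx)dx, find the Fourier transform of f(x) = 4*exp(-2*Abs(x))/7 16/(7*(k^2 + 4))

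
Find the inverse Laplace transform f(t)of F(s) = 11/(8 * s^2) 11 * t/8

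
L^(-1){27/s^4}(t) 9*t^3/2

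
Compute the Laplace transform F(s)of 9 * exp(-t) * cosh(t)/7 9 * (s + 1)/(7 * s * (s + 2))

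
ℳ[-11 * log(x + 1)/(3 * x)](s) 11 * pi * csc(pi * s)/(3 * (s - 1))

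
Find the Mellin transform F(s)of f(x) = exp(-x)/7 gamma(s)/7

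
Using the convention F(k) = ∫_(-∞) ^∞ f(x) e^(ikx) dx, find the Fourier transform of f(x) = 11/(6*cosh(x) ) 11*pi/(6*cosh(pi*k/2) ) 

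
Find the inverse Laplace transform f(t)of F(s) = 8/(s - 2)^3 4*t^2*exp(2*t)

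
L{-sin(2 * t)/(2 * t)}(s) -atan(2/s)/2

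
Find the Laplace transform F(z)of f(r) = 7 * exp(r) 7/(z - 1)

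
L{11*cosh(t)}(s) 11*s/(s^2 - 1)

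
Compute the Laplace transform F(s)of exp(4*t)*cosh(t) (s - 4)/((s - 4)^2 - 1)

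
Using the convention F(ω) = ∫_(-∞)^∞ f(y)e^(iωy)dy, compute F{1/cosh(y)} pi/cosh(pi*ω/2)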